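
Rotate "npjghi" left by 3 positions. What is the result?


Input: "npjghi", rotate left by 3
First 3 characters: "npj"
Remaining characters: "ghi"
Concatenate remaining + first: "ghi" + "npj" = "ghinpj"

ghinpj


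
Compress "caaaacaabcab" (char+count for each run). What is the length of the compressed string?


Input: caaaacaabcab
Runs:
  'c' x 1 => "c1"
  'a' x 4 => "a4"
  'c' x 1 => "c1"
  'a' x 2 => "a2"
  'b' x 1 => "b1"
  'c' x 1 => "c1"
  'a' x 1 => "a1"
  'b' x 1 => "b1"
Compressed: "c1a4c1a2b1c1a1b1"
Compressed length: 16

16


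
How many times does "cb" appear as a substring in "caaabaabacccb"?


Searching for "cb" in "caaabaabacccb"
Scanning each position:
  Position 0: "ca" => no
  Position 1: "aa" => no
  Position 2: "aa" => no
  Position 3: "ab" => no
  Position 4: "ba" => no
  Position 5: "aa" => no
  Position 6: "ab" => no
  Position 7: "ba" => no
  Position 8: "ac" => no
  Position 9: "cc" => no
  Position 10: "cc" => no
  Position 11: "cb" => MATCH
Total occurrences: 1

1


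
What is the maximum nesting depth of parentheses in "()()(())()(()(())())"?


Input: "()()(())()(()(())())"
Tracking depth:
  Position 0 '(': depth becomes 1
  Position 1 ')': depth becomes 0
  Position 2 '(': depth becomes 1
  Position 3 ')': depth becomes 0
  Position 4 '(': depth becomes 1
  Position 5 '(': depth becomes 2
  Position 6 ')': depth becomes 1
  Position 7 ')': depth becomes 0
  Position 8 '(': depth becomes 1
  Position 9 ')': depth becomes 0
  Position 10 '(': depth becomes 1
  Position 11 '(': depth becomes 2
  Position 12 ')': depth becomes 1
  Position 13 '(': depth becomes 2
  Position 14 '(': depth becomes 3
  Position 15 ')': depth becomes 2
  Position 16 ')': depth becomes 1
  Position 17 '(': depth becomes 2
  Position 18 ')': depth becomes 1
  Position 19 ')': depth becomes 0
Maximum depth reached: 3

3


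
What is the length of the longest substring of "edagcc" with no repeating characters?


Input: "edagcc"
Sliding window (track last position of each char):
  Position 0 ('e'): window [0,0] length 1 -- new best
  Position 1 ('d'): window [0,1] length 2 -- new best
  Position 2 ('a'): window [0,2] length 3 -- new best
  Position 3 ('g'): window [0,3] length 4 -- new best
  Position 4 ('c'): window [0,4] length 5 -- new best
  Position 5 ('c'): repeat (last at 4), move window start to 5
  Position 5 ('c'): window [5,5] length 1
Longest substring with no repeats: "edagc" with length 5

5


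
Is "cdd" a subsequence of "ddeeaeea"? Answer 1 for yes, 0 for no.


Check if "cdd" is a subsequence of "ddeeaeea"
Greedy scan:
  Position 0 ('d'): no match needed
  Position 1 ('d'): no match needed
  Position 2 ('e'): no match needed
  Position 3 ('e'): no match needed
  Position 4 ('a'): no match needed
  Position 5 ('e'): no match needed
  Position 6 ('e'): no match needed
  Position 7 ('a'): no match needed
Only matched 0/3 characters => not a subsequence

0


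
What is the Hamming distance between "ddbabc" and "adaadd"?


Comparing "ddbabc" and "adaadd" position by position:
  Position 0: 'd' vs 'a' => differ
  Position 1: 'd' vs 'd' => same
  Position 2: 'b' vs 'a' => differ
  Position 3: 'a' vs 'a' => same
  Position 4: 'b' vs 'd' => differ
  Position 5: 'c' vs 'd' => differ
Total differences (Hamming distance): 4

4


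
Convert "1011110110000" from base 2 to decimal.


Input: "1011110110000" in base 2
Positional expansion:
  Digit '1' (value 1) x 2^12 = 4096
  Digit '0' (value 0) x 2^11 = 0
  Digit '1' (value 1) x 2^10 = 1024
  Digit '1' (value 1) x 2^9 = 512
  Digit '1' (value 1) x 2^8 = 256
  Digit '1' (value 1) x 2^7 = 128
  Digit '0' (value 0) x 2^6 = 0
  Digit '1' (value 1) x 2^5 = 32
  Digit '1' (value 1) x 2^4 = 16
  Digit '0' (value 0) x 2^3 = 0
  Digit '0' (value 0) x 2^2 = 0
  Digit '0' (value 0) x 2^1 = 0
  Digit '0' (value 0) x 2^0 = 0
Sum = 6064

6064


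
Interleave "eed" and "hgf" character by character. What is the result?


Interleaving "eed" and "hgf":
  Position 0: 'e' from first, 'h' from second => "eh"
  Position 1: 'e' from first, 'g' from second => "eg"
  Position 2: 'd' from first, 'f' from second => "df"
Result: ehegdf

ehegdf


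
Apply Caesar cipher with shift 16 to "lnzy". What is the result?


Caesar cipher: shift "lnzy" by 16
  'l' (pos 11) + 16 = pos 1 = 'b'
  'n' (pos 13) + 16 = pos 3 = 'd'
  'z' (pos 25) + 16 = pos 15 = 'p'
  'y' (pos 24) + 16 = pos 14 = 'o'
Result: bdpo

bdpo


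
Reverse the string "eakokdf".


Input: eakokdf
Reading characters right to left:
  Position 6: 'f'
  Position 5: 'd'
  Position 4: 'k'
  Position 3: 'o'
  Position 2: 'k'
  Position 1: 'a'
  Position 0: 'e'
Reversed: fdkokae

fdkokae


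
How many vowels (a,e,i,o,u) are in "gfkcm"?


Input: gfkcm
Checking each character:
  'g' at position 0: consonant
  'f' at position 1: consonant
  'k' at position 2: consonant
  'c' at position 3: consonant
  'm' at position 4: consonant
Total vowels: 0

0


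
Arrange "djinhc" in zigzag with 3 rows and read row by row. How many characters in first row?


Zigzag "djinhc" into 3 rows:
Placing characters:
  'd' => row 0
  'j' => row 1
  'i' => row 2
  'n' => row 1
  'h' => row 0
  'c' => row 1
Rows:
  Row 0: "dh"
  Row 1: "jnc"
  Row 2: "i"
First row length: 2

2


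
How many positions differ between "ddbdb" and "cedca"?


Comparing "ddbdb" and "cedca" position by position:
  Position 0: 'd' vs 'c' => DIFFER
  Position 1: 'd' vs 'e' => DIFFER
  Position 2: 'b' vs 'd' => DIFFER
  Position 3: 'd' vs 'c' => DIFFER
  Position 4: 'b' vs 'a' => DIFFER
Positions that differ: 5

5


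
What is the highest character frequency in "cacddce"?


Input: cacddce
Character counts:
  'a': 1
  'c': 3
  'd': 2
  'e': 1
Maximum frequency: 3

3


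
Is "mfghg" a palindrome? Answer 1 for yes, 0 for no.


Input: mfghg
Reversed: ghgfm
  Compare pos 0 ('m') with pos 4 ('g'): MISMATCH
  Compare pos 1 ('f') with pos 3 ('h'): MISMATCH
Result: not a palindrome

0


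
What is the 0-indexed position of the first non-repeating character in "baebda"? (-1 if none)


Input: baebda
Character frequencies:
  'a': 2
  'b': 2
  'd': 1
  'e': 1
Scanning left to right for freq == 1:
  Position 0 ('b'): freq=2, skip
  Position 1 ('a'): freq=2, skip
  Position 2 ('e'): unique! => answer = 2

2


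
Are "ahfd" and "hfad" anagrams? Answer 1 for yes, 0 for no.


Strings: "ahfd", "hfad"
Sorted first:  adfh
Sorted second: adfh
Sorted forms match => anagrams

1


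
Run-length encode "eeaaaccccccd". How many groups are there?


Input: eeaaaccccccd
Scanning for consecutive runs:
  Group 1: 'e' x 2 (positions 0-1)
  Group 2: 'a' x 3 (positions 2-4)
  Group 3: 'c' x 6 (positions 5-10)
  Group 4: 'd' x 1 (positions 11-11)
Total groups: 4

4


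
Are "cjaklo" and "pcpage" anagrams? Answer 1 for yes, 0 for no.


Strings: "cjaklo", "pcpage"
Sorted first:  acjklo
Sorted second: acegpp
Differ at position 2: 'j' vs 'e' => not anagrams

0


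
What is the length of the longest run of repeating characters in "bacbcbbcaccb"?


Input: "bacbcbbcaccb"
Scanning for longest run:
  Position 1 ('a'): new char, reset run to 1
  Position 2 ('c'): new char, reset run to 1
  Position 3 ('b'): new char, reset run to 1
  Position 4 ('c'): new char, reset run to 1
  Position 5 ('b'): new char, reset run to 1
  Position 6 ('b'): continues run of 'b', length=2
  Position 7 ('c'): new char, reset run to 1
  Position 8 ('a'): new char, reset run to 1
  Position 9 ('c'): new char, reset run to 1
  Position 10 ('c'): continues run of 'c', length=2
  Position 11 ('b'): new char, reset run to 1
Longest run: 'b' with length 2

2


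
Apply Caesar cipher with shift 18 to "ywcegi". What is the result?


Caesar cipher: shift "ywcegi" by 18
  'y' (pos 24) + 18 = pos 16 = 'q'
  'w' (pos 22) + 18 = pos 14 = 'o'
  'c' (pos 2) + 18 = pos 20 = 'u'
  'e' (pos 4) + 18 = pos 22 = 'w'
  'g' (pos 6) + 18 = pos 24 = 'y'
  'i' (pos 8) + 18 = pos 0 = 'a'
Result: qouwya

qouwya


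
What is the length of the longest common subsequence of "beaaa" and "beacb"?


LCS of "beaaa" and "beacb"
DP table:
           b    e    a    c    b
      0    0    0    0    0    0
  b   0    1    1    1    1    1
  e   0    1    2    2    2    2
  a   0    1    2    3    3    3
  a   0    1    2    3    3    3
  a   0    1    2    3    3    3
LCS length = dp[5][5] = 3

3


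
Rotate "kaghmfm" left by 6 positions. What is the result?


Input: "kaghmfm", rotate left by 6
First 6 characters: "kaghmf"
Remaining characters: "m"
Concatenate remaining + first: "m" + "kaghmf" = "mkaghmf"

mkaghmf


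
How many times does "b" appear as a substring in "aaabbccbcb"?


Searching for "b" in "aaabbccbcb"
Scanning each position:
  Position 0: "a" => no
  Position 1: "a" => no
  Position 2: "a" => no
  Position 3: "b" => MATCH
  Position 4: "b" => MATCH
  Position 5: "c" => no
  Position 6: "c" => no
  Position 7: "b" => MATCH
  Position 8: "c" => no
  Position 9: "b" => MATCH
Total occurrences: 4

4


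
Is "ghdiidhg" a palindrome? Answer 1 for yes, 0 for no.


Input: ghdiidhg
Reversed: ghdiidhg
  Compare pos 0 ('g') with pos 7 ('g'): match
  Compare pos 1 ('h') with pos 6 ('h'): match
  Compare pos 2 ('d') with pos 5 ('d'): match
  Compare pos 3 ('i') with pos 4 ('i'): match
Result: palindrome

1


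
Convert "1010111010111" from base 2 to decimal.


Input: "1010111010111" in base 2
Positional expansion:
  Digit '1' (value 1) x 2^12 = 4096
  Digit '0' (value 0) x 2^11 = 0
  Digit '1' (value 1) x 2^10 = 1024
  Digit '0' (value 0) x 2^9 = 0
  Digit '1' (value 1) x 2^8 = 256
  Digit '1' (value 1) x 2^7 = 128
  Digit '1' (value 1) x 2^6 = 64
  Digit '0' (value 0) x 2^5 = 0
  Digit '1' (value 1) x 2^4 = 16
  Digit '0' (value 0) x 2^3 = 0
  Digit '1' (value 1) x 2^2 = 4
  Digit '1' (value 1) x 2^1 = 2
  Digit '1' (value 1) x 2^0 = 1
Sum = 5591

5591


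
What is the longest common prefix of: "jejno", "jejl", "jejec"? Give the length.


Words: jejno, jejl, jejec
  Position 0: all 'j' => match
  Position 1: all 'e' => match
  Position 2: all 'j' => match
  Position 3: ('n', 'l', 'e') => mismatch, stop
LCP = "jej" (length 3)

3


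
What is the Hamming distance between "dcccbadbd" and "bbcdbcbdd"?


Comparing "dcccbadbd" and "bbcdbcbdd" position by position:
  Position 0: 'd' vs 'b' => differ
  Position 1: 'c' vs 'b' => differ
  Position 2: 'c' vs 'c' => same
  Position 3: 'c' vs 'd' => differ
  Position 4: 'b' vs 'b' => same
  Position 5: 'a' vs 'c' => differ
  Position 6: 'd' vs 'b' => differ
  Position 7: 'b' vs 'd' => differ
  Position 8: 'd' vs 'd' => same
Total differences (Hamming distance): 6

6


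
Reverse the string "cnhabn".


Input: cnhabn
Reading characters right to left:
  Position 5: 'n'
  Position 4: 'b'
  Position 3: 'a'
  Position 2: 'h'
  Position 1: 'n'
  Position 0: 'c'
Reversed: nbahnc

nbahnc


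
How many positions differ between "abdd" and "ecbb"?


Comparing "abdd" and "ecbb" position by position:
  Position 0: 'a' vs 'e' => DIFFER
  Position 1: 'b' vs 'c' => DIFFER
  Position 2: 'd' vs 'b' => DIFFER
  Position 3: 'd' vs 'b' => DIFFER
Positions that differ: 4

4


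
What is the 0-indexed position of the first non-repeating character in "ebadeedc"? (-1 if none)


Input: ebadeedc
Character frequencies:
  'a': 1
  'b': 1
  'c': 1
  'd': 2
  'e': 3
Scanning left to right for freq == 1:
  Position 0 ('e'): freq=3, skip
  Position 1 ('b'): unique! => answer = 1

1


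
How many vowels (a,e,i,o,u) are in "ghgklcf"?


Input: ghgklcf
Checking each character:
  'g' at position 0: consonant
  'h' at position 1: consonant
  'g' at position 2: consonant
  'k' at position 3: consonant
  'l' at position 4: consonant
  'c' at position 5: consonant
  'f' at position 6: consonant
Total vowels: 0

0


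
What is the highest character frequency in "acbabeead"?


Input: acbabeead
Character counts:
  'a': 3
  'b': 2
  'c': 1
  'd': 1
  'e': 2
Maximum frequency: 3

3


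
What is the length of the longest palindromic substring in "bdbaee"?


Input: "bdbaee"
Checking substrings for palindromes:
  [0:3] "bdb" (len 3) => palindrome
  [4:6] "ee" (len 2) => palindrome
Longest palindromic substring: "bdb" with length 3

3


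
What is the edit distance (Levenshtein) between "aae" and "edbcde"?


Computing edit distance: "aae" -> "edbcde"
DP table:
           e    d    b    c    d    e
      0    1    2    3    4    5    6
  a   1    1    2    3    4    5    6
  a   2    2    2    3    4    5    6
  e   3    2    3    3    4    5    5
Edit distance = dp[3][6] = 5

5


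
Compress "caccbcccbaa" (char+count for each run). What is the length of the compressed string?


Input: caccbcccbaa
Runs:
  'c' x 1 => "c1"
  'a' x 1 => "a1"
  'c' x 2 => "c2"
  'b' x 1 => "b1"
  'c' x 3 => "c3"
  'b' x 1 => "b1"
  'a' x 2 => "a2"
Compressed: "c1a1c2b1c3b1a2"
Compressed length: 14

14


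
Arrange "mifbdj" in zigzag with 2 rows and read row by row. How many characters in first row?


Zigzag "mifbdj" into 2 rows:
Placing characters:
  'm' => row 0
  'i' => row 1
  'f' => row 0
  'b' => row 1
  'd' => row 0
  'j' => row 1
Rows:
  Row 0: "mfd"
  Row 1: "ibj"
First row length: 3

3


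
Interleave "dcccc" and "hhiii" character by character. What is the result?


Interleaving "dcccc" and "hhiii":
  Position 0: 'd' from first, 'h' from second => "dh"
  Position 1: 'c' from first, 'h' from second => "ch"
  Position 2: 'c' from first, 'i' from second => "ci"
  Position 3: 'c' from first, 'i' from second => "ci"
  Position 4: 'c' from first, 'i' from second => "ci"
Result: dhchcicici

dhchcicici


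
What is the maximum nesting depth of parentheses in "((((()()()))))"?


Input: "((((()()()))))"
Tracking depth:
  Position 0 '(': depth becomes 1
  Position 1 '(': depth becomes 2
  Position 2 '(': depth becomes 3
  Position 3 '(': depth becomes 4
  Position 4 '(': depth becomes 5
  Position 5 ')': depth becomes 4
  Position 6 '(': depth becomes 5
  Position 7 ')': depth becomes 4
  Position 8 '(': depth becomes 5
  Position 9 ')': depth becomes 4
  Position 10 ')': depth becomes 3
  Position 11 ')': depth becomes 2
  Position 12 ')': depth becomes 1
  Position 13 ')': depth becomes 0
Maximum depth reached: 5

5


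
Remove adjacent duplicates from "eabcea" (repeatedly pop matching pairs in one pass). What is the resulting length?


Input: eabcea
Stack-based adjacent duplicate removal:
  Read 'e': push. Stack: e
  Read 'a': push. Stack: ea
  Read 'b': push. Stack: eab
  Read 'c': push. Stack: eabc
  Read 'e': push. Stack: eabce
  Read 'a': push. Stack: eabcea
Final stack: "eabcea" (length 6)

6


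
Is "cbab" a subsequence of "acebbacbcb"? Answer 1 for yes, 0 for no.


Check if "cbab" is a subsequence of "acebbacbcb"
Greedy scan:
  Position 0 ('a'): no match needed
  Position 1 ('c'): matches sub[0] = 'c'
  Position 2 ('e'): no match needed
  Position 3 ('b'): matches sub[1] = 'b'
  Position 4 ('b'): no match needed
  Position 5 ('a'): matches sub[2] = 'a'
  Position 6 ('c'): no match needed
  Position 7 ('b'): matches sub[3] = 'b'
  Position 8 ('c'): no match needed
  Position 9 ('b'): no match needed
All 4 characters matched => is a subsequence

1


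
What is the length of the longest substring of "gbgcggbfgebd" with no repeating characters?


Input: "gbgcggbfgebd"
Sliding window (track last position of each char):
  Position 0 ('g'): window [0,0] length 1 -- new best
  Position 1 ('b'): window [0,1] length 2 -- new best
  Position 2 ('g'): repeat (last at 0), move window start to 1
  Position 2 ('g'): window [1,2] length 2
  Position 3 ('c'): window [1,3] length 3 -- new best
  Position 4 ('g'): repeat (last at 2), move window start to 3
  Position 4 ('g'): window [3,4] length 2
  Position 5 ('g'): repeat (last at 4), move window start to 5
  Position 5 ('g'): window [5,5] length 1
  Position 6 ('b'): window [5,6] length 2
  Position 7 ('f'): window [5,7] length 3
  Position 8 ('g'): repeat (last at 5), move window start to 6
  Position 8 ('g'): window [6,8] length 3
  Position 9 ('e'): window [6,9] length 4 -- new best
  Position 10 ('b'): repeat (last at 6), move window start to 7
  Position 10 ('b'): window [7,10] length 4
  Position 11 ('d'): window [7,11] length 5 -- new best
Longest substring with no repeats: "fgebd" with length 5

5


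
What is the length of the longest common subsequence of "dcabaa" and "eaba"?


LCS of "dcabaa" and "eaba"
DP table:
           e    a    b    a
      0    0    0    0    0
  d   0    0    0    0    0
  c   0    0    0    0    0
  a   0    0    1    1    1
  b   0    0    1    2    2
  a   0    0    1    2    3
  a   0    0    1    2    3
LCS length = dp[6][4] = 3

3


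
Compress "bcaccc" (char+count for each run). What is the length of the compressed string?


Input: bcaccc
Runs:
  'b' x 1 => "b1"
  'c' x 1 => "c1"
  'a' x 1 => "a1"
  'c' x 3 => "c3"
Compressed: "b1c1a1c3"
Compressed length: 8

8


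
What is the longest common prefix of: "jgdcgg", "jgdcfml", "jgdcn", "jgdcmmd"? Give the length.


Words: jgdcgg, jgdcfml, jgdcn, jgdcmmd
  Position 0: all 'j' => match
  Position 1: all 'g' => match
  Position 2: all 'd' => match
  Position 3: all 'c' => match
  Position 4: ('g', 'f', 'n', 'm') => mismatch, stop
LCP = "jgdc" (length 4)

4


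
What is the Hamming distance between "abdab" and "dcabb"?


Comparing "abdab" and "dcabb" position by position:
  Position 0: 'a' vs 'd' => differ
  Position 1: 'b' vs 'c' => differ
  Position 2: 'd' vs 'a' => differ
  Position 3: 'a' vs 'b' => differ
  Position 4: 'b' vs 'b' => same
Total differences (Hamming distance): 4

4


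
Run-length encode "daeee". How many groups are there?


Input: daeee
Scanning for consecutive runs:
  Group 1: 'd' x 1 (positions 0-0)
  Group 2: 'a' x 1 (positions 1-1)
  Group 3: 'e' x 3 (positions 2-4)
Total groups: 3

3


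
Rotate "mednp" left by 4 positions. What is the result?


Input: "mednp", rotate left by 4
First 4 characters: "medn"
Remaining characters: "p"
Concatenate remaining + first: "p" + "medn" = "pmedn"

pmedn


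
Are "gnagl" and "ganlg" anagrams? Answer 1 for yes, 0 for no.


Strings: "gnagl", "ganlg"
Sorted first:  aggln
Sorted second: aggln
Sorted forms match => anagrams

1


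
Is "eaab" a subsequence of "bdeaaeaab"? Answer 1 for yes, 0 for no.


Check if "eaab" is a subsequence of "bdeaaeaab"
Greedy scan:
  Position 0 ('b'): no match needed
  Position 1 ('d'): no match needed
  Position 2 ('e'): matches sub[0] = 'e'
  Position 3 ('a'): matches sub[1] = 'a'
  Position 4 ('a'): matches sub[2] = 'a'
  Position 5 ('e'): no match needed
  Position 6 ('a'): no match needed
  Position 7 ('a'): no match needed
  Position 8 ('b'): matches sub[3] = 'b'
All 4 characters matched => is a subsequence

1


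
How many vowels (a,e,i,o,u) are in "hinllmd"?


Input: hinllmd
Checking each character:
  'h' at position 0: consonant
  'i' at position 1: vowel (running total: 1)
  'n' at position 2: consonant
  'l' at position 3: consonant
  'l' at position 4: consonant
  'm' at position 5: consonant
  'd' at position 6: consonant
Total vowels: 1

1


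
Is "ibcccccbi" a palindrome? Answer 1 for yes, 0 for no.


Input: ibcccccbi
Reversed: ibcccccbi
  Compare pos 0 ('i') with pos 8 ('i'): match
  Compare pos 1 ('b') with pos 7 ('b'): match
  Compare pos 2 ('c') with pos 6 ('c'): match
  Compare pos 3 ('c') with pos 5 ('c'): match
Result: palindrome

1


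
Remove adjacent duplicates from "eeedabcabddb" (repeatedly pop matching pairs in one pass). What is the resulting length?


Input: eeedabcabddb
Stack-based adjacent duplicate removal:
  Read 'e': push. Stack: e
  Read 'e': matches stack top 'e' => pop. Stack: (empty)
  Read 'e': push. Stack: e
  Read 'd': push. Stack: ed
  Read 'a': push. Stack: eda
  Read 'b': push. Stack: edab
  Read 'c': push. Stack: edabc
  Read 'a': push. Stack: edabca
  Read 'b': push. Stack: edabcab
  Read 'd': push. Stack: edabcabd
  Read 'd': matches stack top 'd' => pop. Stack: edabcab
  Read 'b': matches stack top 'b' => pop. Stack: edabca
Final stack: "edabca" (length 6)

6


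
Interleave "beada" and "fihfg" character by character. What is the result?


Interleaving "beada" and "fihfg":
  Position 0: 'b' from first, 'f' from second => "bf"
  Position 1: 'e' from first, 'i' from second => "ei"
  Position 2: 'a' from first, 'h' from second => "ah"
  Position 3: 'd' from first, 'f' from second => "df"
  Position 4: 'a' from first, 'g' from second => "ag"
Result: bfeiahdfag

bfeiahdfag


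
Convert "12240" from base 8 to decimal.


Input: "12240" in base 8
Positional expansion:
  Digit '1' (value 1) x 8^4 = 4096
  Digit '2' (value 2) x 8^3 = 1024
  Digit '2' (value 2) x 8^2 = 128
  Digit '4' (value 4) x 8^1 = 32
  Digit '0' (value 0) x 8^0 = 0
Sum = 5280

5280


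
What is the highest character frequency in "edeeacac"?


Input: edeeacac
Character counts:
  'a': 2
  'c': 2
  'd': 1
  'e': 3
Maximum frequency: 3

3


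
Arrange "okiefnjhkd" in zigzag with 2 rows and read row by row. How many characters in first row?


Zigzag "okiefnjhkd" into 2 rows:
Placing characters:
  'o' => row 0
  'k' => row 1
  'i' => row 0
  'e' => row 1
  'f' => row 0
  'n' => row 1
  'j' => row 0
  'h' => row 1
  'k' => row 0
  'd' => row 1
Rows:
  Row 0: "oifjk"
  Row 1: "kenhd"
First row length: 5

5


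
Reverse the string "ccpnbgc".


Input: ccpnbgc
Reading characters right to left:
  Position 6: 'c'
  Position 5: 'g'
  Position 4: 'b'
  Position 3: 'n'
  Position 2: 'p'
  Position 1: 'c'
  Position 0: 'c'
Reversed: cgbnpcc

cgbnpcc


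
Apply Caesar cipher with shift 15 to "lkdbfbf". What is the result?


Caesar cipher: shift "lkdbfbf" by 15
  'l' (pos 11) + 15 = pos 0 = 'a'
  'k' (pos 10) + 15 = pos 25 = 'z'
  'd' (pos 3) + 15 = pos 18 = 's'
  'b' (pos 1) + 15 = pos 16 = 'q'
  'f' (pos 5) + 15 = pos 20 = 'u'
  'b' (pos 1) + 15 = pos 16 = 'q'
  'f' (pos 5) + 15 = pos 20 = 'u'
Result: azsququ

azsququ


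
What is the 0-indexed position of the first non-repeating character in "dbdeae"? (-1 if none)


Input: dbdeae
Character frequencies:
  'a': 1
  'b': 1
  'd': 2
  'e': 2
Scanning left to right for freq == 1:
  Position 0 ('d'): freq=2, skip
  Position 1 ('b'): unique! => answer = 1

1


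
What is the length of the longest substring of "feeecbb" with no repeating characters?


Input: "feeecbb"
Sliding window (track last position of each char):
  Position 0 ('f'): window [0,0] length 1 -- new best
  Position 1 ('e'): window [0,1] length 2 -- new best
  Position 2 ('e'): repeat (last at 1), move window start to 2
  Position 2 ('e'): window [2,2] length 1
  Position 3 ('e'): repeat (last at 2), move window start to 3
  Position 3 ('e'): window [3,3] length 1
  Position 4 ('c'): window [3,4] length 2
  Position 5 ('b'): window [3,5] length 3 -- new best
  Position 6 ('b'): repeat (last at 5), move window start to 6
  Position 6 ('b'): window [6,6] length 1
Longest substring with no repeats: "ecb" with length 3

3


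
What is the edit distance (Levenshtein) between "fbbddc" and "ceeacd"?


Computing edit distance: "fbbddc" -> "ceeacd"
DP table:
           c    e    e    a    c    d
      0    1    2    3    4    5    6
  f   1    1    2    3    4    5    6
  b   2    2    2    3    4    5    6
  b   3    3    3    3    4    5    6
  d   4    4    4    4    4    5    5
  d   5    5    5    5    5    5    5
  c   6    5    6    6    6    5    6
Edit distance = dp[6][6] = 6

6


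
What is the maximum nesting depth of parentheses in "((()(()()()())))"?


Input: "((()(()()()())))"
Tracking depth:
  Position 0 '(': depth becomes 1
  Position 1 '(': depth becomes 2
  Position 2 '(': depth becomes 3
  Position 3 ')': depth becomes 2
  Position 4 '(': depth becomes 3
  Position 5 '(': depth becomes 4
  Position 6 ')': depth becomes 3
  Position 7 '(': depth becomes 4
  Position 8 ')': depth becomes 3
  Position 9 '(': depth becomes 4
  Position 10 ')': depth becomes 3
  Position 11 '(': depth becomes 4
  Position 12 ')': depth becomes 3
  Position 13 ')': depth becomes 2
  Position 14 ')': depth becomes 1
  Position 15 ')': depth becomes 0
Maximum depth reached: 4

4


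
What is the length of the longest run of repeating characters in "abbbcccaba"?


Input: "abbbcccaba"
Scanning for longest run:
  Position 1 ('b'): new char, reset run to 1
  Position 2 ('b'): continues run of 'b', length=2
  Position 3 ('b'): continues run of 'b', length=3
  Position 4 ('c'): new char, reset run to 1
  Position 5 ('c'): continues run of 'c', length=2
  Position 6 ('c'): continues run of 'c', length=3
  Position 7 ('a'): new char, reset run to 1
  Position 8 ('b'): new char, reset run to 1
  Position 9 ('a'): new char, reset run to 1
Longest run: 'b' with length 3

3


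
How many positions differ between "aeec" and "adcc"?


Comparing "aeec" and "adcc" position by position:
  Position 0: 'a' vs 'a' => same
  Position 1: 'e' vs 'd' => DIFFER
  Position 2: 'e' vs 'c' => DIFFER
  Position 3: 'c' vs 'c' => same
Positions that differ: 2

2


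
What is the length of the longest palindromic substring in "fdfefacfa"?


Input: "fdfefacfa"
Checking substrings for palindromes:
  [0:3] "fdf" (len 3) => palindrome
  [2:5] "fef" (len 3) => palindrome
Longest palindromic substring: "fdf" with length 3

3


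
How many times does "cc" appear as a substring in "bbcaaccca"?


Searching for "cc" in "bbcaaccca"
Scanning each position:
  Position 0: "bb" => no
  Position 1: "bc" => no
  Position 2: "ca" => no
  Position 3: "aa" => no
  Position 4: "ac" => no
  Position 5: "cc" => MATCH
  Position 6: "cc" => MATCH
  Position 7: "ca" => no
Total occurrences: 2

2


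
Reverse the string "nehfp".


Input: nehfp
Reading characters right to left:
  Position 4: 'p'
  Position 3: 'f'
  Position 2: 'h'
  Position 1: 'e'
  Position 0: 'n'
Reversed: pfhen

pfhen


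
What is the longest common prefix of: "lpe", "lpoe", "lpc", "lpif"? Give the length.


Words: lpe, lpoe, lpc, lpif
  Position 0: all 'l' => match
  Position 1: all 'p' => match
  Position 2: ('e', 'o', 'c', 'i') => mismatch, stop
LCP = "lp" (length 2)

2


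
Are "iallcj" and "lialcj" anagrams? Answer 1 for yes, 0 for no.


Strings: "iallcj", "lialcj"
Sorted first:  acijll
Sorted second: acijll
Sorted forms match => anagrams

1


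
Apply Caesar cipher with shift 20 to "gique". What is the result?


Caesar cipher: shift "gique" by 20
  'g' (pos 6) + 20 = pos 0 = 'a'
  'i' (pos 8) + 20 = pos 2 = 'c'
  'q' (pos 16) + 20 = pos 10 = 'k'
  'u' (pos 20) + 20 = pos 14 = 'o'
  'e' (pos 4) + 20 = pos 24 = 'y'
Result: ackoy

ackoy


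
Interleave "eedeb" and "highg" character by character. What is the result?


Interleaving "eedeb" and "highg":
  Position 0: 'e' from first, 'h' from second => "eh"
  Position 1: 'e' from first, 'i' from second => "ei"
  Position 2: 'd' from first, 'g' from second => "dg"
  Position 3: 'e' from first, 'h' from second => "eh"
  Position 4: 'b' from first, 'g' from second => "bg"
Result: eheidgehbg

eheidgehbg


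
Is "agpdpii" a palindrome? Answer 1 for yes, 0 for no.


Input: agpdpii
Reversed: iipdpga
  Compare pos 0 ('a') with pos 6 ('i'): MISMATCH
  Compare pos 1 ('g') with pos 5 ('i'): MISMATCH
  Compare pos 2 ('p') with pos 4 ('p'): match
Result: not a palindrome

0


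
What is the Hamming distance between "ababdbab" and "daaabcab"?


Comparing "ababdbab" and "daaabcab" position by position:
  Position 0: 'a' vs 'd' => differ
  Position 1: 'b' vs 'a' => differ
  Position 2: 'a' vs 'a' => same
  Position 3: 'b' vs 'a' => differ
  Position 4: 'd' vs 'b' => differ
  Position 5: 'b' vs 'c' => differ
  Position 6: 'a' vs 'a' => same
  Position 7: 'b' vs 'b' => same
Total differences (Hamming distance): 5

5


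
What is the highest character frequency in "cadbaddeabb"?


Input: cadbaddeabb
Character counts:
  'a': 3
  'b': 3
  'c': 1
  'd': 3
  'e': 1
Maximum frequency: 3

3


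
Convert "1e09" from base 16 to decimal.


Input: "1e09" in base 16
Positional expansion:
  Digit '1' (value 1) x 16^3 = 4096
  Digit 'e' (value 14) x 16^2 = 3584
  Digit '0' (value 0) x 16^1 = 0
  Digit '9' (value 9) x 16^0 = 9
Sum = 7689

7689


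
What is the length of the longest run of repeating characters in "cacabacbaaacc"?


Input: "cacabacbaaacc"
Scanning for longest run:
  Position 1 ('a'): new char, reset run to 1
  Position 2 ('c'): new char, reset run to 1
  Position 3 ('a'): new char, reset run to 1
  Position 4 ('b'): new char, reset run to 1
  Position 5 ('a'): new char, reset run to 1
  Position 6 ('c'): new char, reset run to 1
  Position 7 ('b'): new char, reset run to 1
  Position 8 ('a'): new char, reset run to 1
  Position 9 ('a'): continues run of 'a', length=2
  Position 10 ('a'): continues run of 'a', length=3
  Position 11 ('c'): new char, reset run to 1
  Position 12 ('c'): continues run of 'c', length=2
Longest run: 'a' with length 3

3


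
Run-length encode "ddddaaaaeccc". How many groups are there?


Input: ddddaaaaeccc
Scanning for consecutive runs:
  Group 1: 'd' x 4 (positions 0-3)
  Group 2: 'a' x 4 (positions 4-7)
  Group 3: 'e' x 1 (positions 8-8)
  Group 4: 'c' x 3 (positions 9-11)
Total groups: 4

4


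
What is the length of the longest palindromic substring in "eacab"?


Input: "eacab"
Checking substrings for palindromes:
  [1:4] "aca" (len 3) => palindrome
Longest palindromic substring: "aca" with length 3

3


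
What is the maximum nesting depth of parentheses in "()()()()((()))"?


Input: "()()()()((()))"
Tracking depth:
  Position 0 '(': depth becomes 1
  Position 1 ')': depth becomes 0
  Position 2 '(': depth becomes 1
  Position 3 ')': depth becomes 0
  Position 4 '(': depth becomes 1
  Position 5 ')': depth becomes 0
  Position 6 '(': depth becomes 1
  Position 7 ')': depth becomes 0
  Position 8 '(': depth becomes 1
  Position 9 '(': depth becomes 2
  Position 10 '(': depth becomes 3
  Position 11 ')': depth becomes 2
  Position 12 ')': depth becomes 1
  Position 13 ')': depth becomes 0
Maximum depth reached: 3

3


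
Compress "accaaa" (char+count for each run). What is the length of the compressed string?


Input: accaaa
Runs:
  'a' x 1 => "a1"
  'c' x 2 => "c2"
  'a' x 3 => "a3"
Compressed: "a1c2a3"
Compressed length: 6

6


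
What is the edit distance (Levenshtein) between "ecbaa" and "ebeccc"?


Computing edit distance: "ecbaa" -> "ebeccc"
DP table:
           e    b    e    c    c    c
      0    1    2    3    4    5    6
  e   1    0    1    2    3    4    5
  c   2    1    1    2    2    3    4
  b   3    2    1    2    3    3    4
  a   4    3    2    2    3    4    4
  a   5    4    3    3    3    4    5
Edit distance = dp[5][6] = 5

5


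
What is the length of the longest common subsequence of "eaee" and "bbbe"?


LCS of "eaee" and "bbbe"
DP table:
           b    b    b    e
      0    0    0    0    0
  e   0    0    0    0    1
  a   0    0    0    0    1
  e   0    0    0    0    1
  e   0    0    0    0    1
LCS length = dp[4][4] = 1

1


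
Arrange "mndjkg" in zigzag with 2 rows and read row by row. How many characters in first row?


Zigzag "mndjkg" into 2 rows:
Placing characters:
  'm' => row 0
  'n' => row 1
  'd' => row 0
  'j' => row 1
  'k' => row 0
  'g' => row 1
Rows:
  Row 0: "mdk"
  Row 1: "njg"
First row length: 3

3


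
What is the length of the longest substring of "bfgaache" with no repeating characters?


Input: "bfgaache"
Sliding window (track last position of each char):
  Position 0 ('b'): window [0,0] length 1 -- new best
  Position 1 ('f'): window [0,1] length 2 -- new best
  Position 2 ('g'): window [0,2] length 3 -- new best
  Position 3 ('a'): window [0,3] length 4 -- new best
  Position 4 ('a'): repeat (last at 3), move window start to 4
  Position 4 ('a'): window [4,4] length 1
  Position 5 ('c'): window [4,5] length 2
  Position 6 ('h'): window [4,6] length 3
  Position 7 ('e'): window [4,7] length 4
Longest substring with no repeats: "bfga" with length 4

4


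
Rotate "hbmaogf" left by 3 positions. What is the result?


Input: "hbmaogf", rotate left by 3
First 3 characters: "hbm"
Remaining characters: "aogf"
Concatenate remaining + first: "aogf" + "hbm" = "aogfhbm"

aogfhbm


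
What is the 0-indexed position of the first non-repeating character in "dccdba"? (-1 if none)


Input: dccdba
Character frequencies:
  'a': 1
  'b': 1
  'c': 2
  'd': 2
Scanning left to right for freq == 1:
  Position 0 ('d'): freq=2, skip
  Position 1 ('c'): freq=2, skip
  Position 2 ('c'): freq=2, skip
  Position 3 ('d'): freq=2, skip
  Position 4 ('b'): unique! => answer = 4

4


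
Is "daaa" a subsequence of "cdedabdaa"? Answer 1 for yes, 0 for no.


Check if "daaa" is a subsequence of "cdedabdaa"
Greedy scan:
  Position 0 ('c'): no match needed
  Position 1 ('d'): matches sub[0] = 'd'
  Position 2 ('e'): no match needed
  Position 3 ('d'): no match needed
  Position 4 ('a'): matches sub[1] = 'a'
  Position 5 ('b'): no match needed
  Position 6 ('d'): no match needed
  Position 7 ('a'): matches sub[2] = 'a'
  Position 8 ('a'): matches sub[3] = 'a'
All 4 characters matched => is a subsequence

1


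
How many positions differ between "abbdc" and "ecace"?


Comparing "abbdc" and "ecace" position by position:
  Position 0: 'a' vs 'e' => DIFFER
  Position 1: 'b' vs 'c' => DIFFER
  Position 2: 'b' vs 'a' => DIFFER
  Position 3: 'd' vs 'c' => DIFFER
  Position 4: 'c' vs 'e' => DIFFER
Positions that differ: 5

5


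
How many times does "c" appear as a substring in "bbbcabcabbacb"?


Searching for "c" in "bbbcabcabbacb"
Scanning each position:
  Position 0: "b" => no
  Position 1: "b" => no
  Position 2: "b" => no
  Position 3: "c" => MATCH
  Position 4: "a" => no
  Position 5: "b" => no
  Position 6: "c" => MATCH
  Position 7: "a" => no
  Position 8: "b" => no
  Position 9: "b" => no
  Position 10: "a" => no
  Position 11: "c" => MATCH
  Position 12: "b" => no
Total occurrences: 3

3


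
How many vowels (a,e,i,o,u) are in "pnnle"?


Input: pnnle
Checking each character:
  'p' at position 0: consonant
  'n' at position 1: consonant
  'n' at position 2: consonant
  'l' at position 3: consonant
  'e' at position 4: vowel (running total: 1)
Total vowels: 1

1


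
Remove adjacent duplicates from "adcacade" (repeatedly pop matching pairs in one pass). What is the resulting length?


Input: adcacade
Stack-based adjacent duplicate removal:
  Read 'a': push. Stack: a
  Read 'd': push. Stack: ad
  Read 'c': push. Stack: adc
  Read 'a': push. Stack: adca
  Read 'c': push. Stack: adcac
  Read 'a': push. Stack: adcaca
  Read 'd': push. Stack: adcacad
  Read 'e': push. Stack: adcacade
Final stack: "adcacade" (length 8)

8


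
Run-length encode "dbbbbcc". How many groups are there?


Input: dbbbbcc
Scanning for consecutive runs:
  Group 1: 'd' x 1 (positions 0-0)
  Group 2: 'b' x 4 (positions 1-4)
  Group 3: 'c' x 2 (positions 5-6)
Total groups: 3

3


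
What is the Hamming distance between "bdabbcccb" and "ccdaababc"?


Comparing "bdabbcccb" and "ccdaababc" position by position:
  Position 0: 'b' vs 'c' => differ
  Position 1: 'd' vs 'c' => differ
  Position 2: 'a' vs 'd' => differ
  Position 3: 'b' vs 'a' => differ
  Position 4: 'b' vs 'a' => differ
  Position 5: 'c' vs 'b' => differ
  Position 6: 'c' vs 'a' => differ
  Position 7: 'c' vs 'b' => differ
  Position 8: 'b' vs 'c' => differ
Total differences (Hamming distance): 9

9


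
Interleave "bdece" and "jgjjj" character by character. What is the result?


Interleaving "bdece" and "jgjjj":
  Position 0: 'b' from first, 'j' from second => "bj"
  Position 1: 'd' from first, 'g' from second => "dg"
  Position 2: 'e' from first, 'j' from second => "ej"
  Position 3: 'c' from first, 'j' from second => "cj"
  Position 4: 'e' from first, 'j' from second => "ej"
Result: bjdgejcjej

bjdgejcjej


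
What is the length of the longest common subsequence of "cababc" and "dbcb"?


LCS of "cababc" and "dbcb"
DP table:
           d    b    c    b
      0    0    0    0    0
  c   0    0    0    1    1
  a   0    0    0    1    1
  b   0    0    1    1    2
  a   0    0    1    1    2
  b   0    0    1    1    2
  c   0    0    1    2    2
LCS length = dp[6][4] = 2

2


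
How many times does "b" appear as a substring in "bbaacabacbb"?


Searching for "b" in "bbaacabacbb"
Scanning each position:
  Position 0: "b" => MATCH
  Position 1: "b" => MATCH
  Position 2: "a" => no
  Position 3: "a" => no
  Position 4: "c" => no
  Position 5: "a" => no
  Position 6: "b" => MATCH
  Position 7: "a" => no
  Position 8: "c" => no
  Position 9: "b" => MATCH
  Position 10: "b" => MATCH
Total occurrences: 5

5


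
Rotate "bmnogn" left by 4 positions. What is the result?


Input: "bmnogn", rotate left by 4
First 4 characters: "bmno"
Remaining characters: "gn"
Concatenate remaining + first: "gn" + "bmno" = "gnbmno"

gnbmno


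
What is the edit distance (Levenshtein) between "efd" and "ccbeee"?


Computing edit distance: "efd" -> "ccbeee"
DP table:
           c    c    b    e    e    e
      0    1    2    3    4    5    6
  e   1    1    2    3    3    4    5
  f   2    2    2    3    4    4    5
  d   3    3    3    3    4    5    5
Edit distance = dp[3][6] = 5

5


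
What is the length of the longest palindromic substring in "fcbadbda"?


Input: "fcbadbda"
Checking substrings for palindromes:
  [3:8] "adbda" (len 5) => palindrome
  [4:7] "dbd" (len 3) => palindrome
Longest palindromic substring: "adbda" with length 5

5


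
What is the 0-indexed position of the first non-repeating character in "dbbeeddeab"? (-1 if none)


Input: dbbeeddeab
Character frequencies:
  'a': 1
  'b': 3
  'd': 3
  'e': 3
Scanning left to right for freq == 1:
  Position 0 ('d'): freq=3, skip
  Position 1 ('b'): freq=3, skip
  Position 2 ('b'): freq=3, skip
  Position 3 ('e'): freq=3, skip
  Position 4 ('e'): freq=3, skip
  Position 5 ('d'): freq=3, skip
  Position 6 ('d'): freq=3, skip
  Position 7 ('e'): freq=3, skip
  Position 8 ('a'): unique! => answer = 8

8


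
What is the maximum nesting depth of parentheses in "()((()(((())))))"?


Input: "()((()(((())))))"
Tracking depth:
  Position 0 '(': depth becomes 1
  Position 1 ')': depth becomes 0
  Position 2 '(': depth becomes 1
  Position 3 '(': depth becomes 2
  Position 4 '(': depth becomes 3
  Position 5 ')': depth becomes 2
  Position 6 '(': depth becomes 3
  Position 7 '(': depth becomes 4
  Position 8 '(': depth becomes 5
  Position 9 '(': depth becomes 6
  Position 10 ')': depth becomes 5
  Position 11 ')': depth becomes 4
  Position 12 ')': depth becomes 3
  Position 13 ')': depth becomes 2
  Position 14 ')': depth becomes 1
  Position 15 ')': depth becomes 0
Maximum depth reached: 6

6


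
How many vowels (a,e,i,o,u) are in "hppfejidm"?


Input: hppfejidm
Checking each character:
  'h' at position 0: consonant
  'p' at position 1: consonant
  'p' at position 2: consonant
  'f' at position 3: consonant
  'e' at position 4: vowel (running total: 1)
  'j' at position 5: consonant
  'i' at position 6: vowel (running total: 2)
  'd' at position 7: consonant
  'm' at position 8: consonant
Total vowels: 2

2


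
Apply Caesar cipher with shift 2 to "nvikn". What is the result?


Caesar cipher: shift "nvikn" by 2
  'n' (pos 13) + 2 = pos 15 = 'p'
  'v' (pos 21) + 2 = pos 23 = 'x'
  'i' (pos 8) + 2 = pos 10 = 'k'
  'k' (pos 10) + 2 = pos 12 = 'm'
  'n' (pos 13) + 2 = pos 15 = 'p'
Result: pxkmp

pxkmp


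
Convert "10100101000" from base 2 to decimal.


Input: "10100101000" in base 2
Positional expansion:
  Digit '1' (value 1) x 2^10 = 1024
  Digit '0' (value 0) x 2^9 = 0
  Digit '1' (value 1) x 2^8 = 256
  Digit '0' (value 0) x 2^7 = 0
  Digit '0' (value 0) x 2^6 = 0
  Digit '1' (value 1) x 2^5 = 32
  Digit '0' (value 0) x 2^4 = 0
  Digit '1' (value 1) x 2^3 = 8
  Digit '0' (value 0) x 2^2 = 0
  Digit '0' (value 0) x 2^1 = 0
  Digit '0' (value 0) x 2^0 = 0
Sum = 1320

1320


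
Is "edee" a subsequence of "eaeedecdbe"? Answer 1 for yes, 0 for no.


Check if "edee" is a subsequence of "eaeedecdbe"
Greedy scan:
  Position 0 ('e'): matches sub[0] = 'e'
  Position 1 ('a'): no match needed
  Position 2 ('e'): no match needed
  Position 3 ('e'): no match needed
  Position 4 ('d'): matches sub[1] = 'd'
  Position 5 ('e'): matches sub[2] = 'e'
  Position 6 ('c'): no match needed
  Position 7 ('d'): no match needed
  Position 8 ('b'): no match needed
  Position 9 ('e'): matches sub[3] = 'e'
All 4 characters matched => is a subsequence

1
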